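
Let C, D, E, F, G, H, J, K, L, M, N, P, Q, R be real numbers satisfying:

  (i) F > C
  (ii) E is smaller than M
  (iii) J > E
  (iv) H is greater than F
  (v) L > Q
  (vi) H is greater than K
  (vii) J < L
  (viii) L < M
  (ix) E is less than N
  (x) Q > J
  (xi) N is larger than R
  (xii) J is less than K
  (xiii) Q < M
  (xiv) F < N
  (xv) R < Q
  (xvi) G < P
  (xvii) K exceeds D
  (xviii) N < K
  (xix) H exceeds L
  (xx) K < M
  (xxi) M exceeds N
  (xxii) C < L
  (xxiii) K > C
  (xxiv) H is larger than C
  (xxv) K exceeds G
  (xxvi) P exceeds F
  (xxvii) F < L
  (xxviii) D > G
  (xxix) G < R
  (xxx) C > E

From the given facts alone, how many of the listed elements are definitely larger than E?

The elements the relations force above E are C, J, F, P, Q, N, K, L, M, H — no chain reaches any other.
That is 10.

10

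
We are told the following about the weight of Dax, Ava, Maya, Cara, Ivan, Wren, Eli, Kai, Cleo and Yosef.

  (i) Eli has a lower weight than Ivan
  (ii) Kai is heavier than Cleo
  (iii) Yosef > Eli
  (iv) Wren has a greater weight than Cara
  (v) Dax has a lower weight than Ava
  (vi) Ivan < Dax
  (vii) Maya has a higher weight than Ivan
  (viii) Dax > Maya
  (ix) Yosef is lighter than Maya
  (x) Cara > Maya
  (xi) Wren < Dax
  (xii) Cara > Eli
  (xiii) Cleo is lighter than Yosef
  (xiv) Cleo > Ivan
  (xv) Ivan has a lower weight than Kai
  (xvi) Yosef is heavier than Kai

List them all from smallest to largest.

Nothing is placed below Eli, so it is least; from there Eli < Ivan; Ivan < Cleo; Cleo < Kai; Kai < Yosef; Yosef < Maya; Maya < Cara; Cara < Wren; Wren < Dax; Dax < Ava, each given directly.

Eli < Ivan < Cleo < Kai < Yosef < Maya < Cara < Wren < Dax < Ava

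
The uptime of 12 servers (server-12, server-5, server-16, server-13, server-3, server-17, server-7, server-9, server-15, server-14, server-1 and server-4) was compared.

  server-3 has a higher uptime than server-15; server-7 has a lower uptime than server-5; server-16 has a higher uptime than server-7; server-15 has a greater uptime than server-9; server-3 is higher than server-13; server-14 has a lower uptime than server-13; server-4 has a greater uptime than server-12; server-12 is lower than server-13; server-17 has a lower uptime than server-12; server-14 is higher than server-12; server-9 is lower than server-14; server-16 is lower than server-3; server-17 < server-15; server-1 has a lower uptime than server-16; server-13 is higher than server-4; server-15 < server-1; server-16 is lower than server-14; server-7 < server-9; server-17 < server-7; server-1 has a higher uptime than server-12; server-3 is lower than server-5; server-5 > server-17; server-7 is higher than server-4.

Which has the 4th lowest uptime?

server-7

The consecutive relations fix a unique order: server-17 < server-12 < server-4 < server-7 < server-9 < server-15 < server-1 < server-16 < server-14 < server-13 < server-3 < server-5.
Counting 4 from the smallest end gives server-7.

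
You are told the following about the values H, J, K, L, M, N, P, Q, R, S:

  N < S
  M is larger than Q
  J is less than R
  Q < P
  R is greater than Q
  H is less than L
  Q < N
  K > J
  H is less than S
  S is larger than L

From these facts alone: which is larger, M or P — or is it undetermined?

Following every chain through P: below P we get Q.
M is not reached, and no chain runs the other way from M to P.
So the given relations leave the order of P and M undetermined.

undetermined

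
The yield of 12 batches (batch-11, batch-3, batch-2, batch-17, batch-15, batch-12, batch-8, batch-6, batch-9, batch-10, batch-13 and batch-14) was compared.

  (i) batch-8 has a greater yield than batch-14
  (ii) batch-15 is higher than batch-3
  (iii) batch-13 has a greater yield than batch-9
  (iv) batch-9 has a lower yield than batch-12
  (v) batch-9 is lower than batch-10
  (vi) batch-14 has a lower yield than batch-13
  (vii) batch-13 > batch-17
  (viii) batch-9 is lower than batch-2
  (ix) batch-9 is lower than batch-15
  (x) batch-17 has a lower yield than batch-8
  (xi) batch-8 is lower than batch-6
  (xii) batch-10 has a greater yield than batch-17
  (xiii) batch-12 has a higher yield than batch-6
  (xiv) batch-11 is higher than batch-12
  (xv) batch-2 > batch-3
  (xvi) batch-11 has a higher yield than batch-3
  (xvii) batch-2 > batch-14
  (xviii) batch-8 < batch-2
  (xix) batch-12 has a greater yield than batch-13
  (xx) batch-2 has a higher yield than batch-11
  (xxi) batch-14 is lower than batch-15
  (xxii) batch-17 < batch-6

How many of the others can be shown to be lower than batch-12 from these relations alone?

From batch-12 the given relations immediately reach batch-9, batch-13, batch-6.
From those, batch-17, batch-14, batch-8 — 6 in total.
Nothing else is reachable below batch-12; 6 in all.

6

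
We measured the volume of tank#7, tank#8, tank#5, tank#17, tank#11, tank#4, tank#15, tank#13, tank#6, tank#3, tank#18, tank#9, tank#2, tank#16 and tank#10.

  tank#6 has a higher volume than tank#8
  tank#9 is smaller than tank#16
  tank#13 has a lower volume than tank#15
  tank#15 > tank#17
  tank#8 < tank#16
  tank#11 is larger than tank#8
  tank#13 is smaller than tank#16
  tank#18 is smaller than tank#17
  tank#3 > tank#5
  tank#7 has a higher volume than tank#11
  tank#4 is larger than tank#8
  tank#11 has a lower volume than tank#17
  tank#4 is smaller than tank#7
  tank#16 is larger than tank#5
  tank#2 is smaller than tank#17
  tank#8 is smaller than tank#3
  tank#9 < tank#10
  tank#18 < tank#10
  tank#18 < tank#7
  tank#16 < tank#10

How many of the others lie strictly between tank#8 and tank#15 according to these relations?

The relations place tank#8 below tank#15. An element lies strictly between them when it is forced above tank#8 and also forced below tank#15.
Above tank#8: {tank#11, tank#6, tank#4, tank#16, tank#17, tank#3, tank#7, tank#10}. Below tank#15: {tank#2, tank#11, tank#13, tank#18, tank#17}.
Intersection: {tank#11, tank#17} — 2.

2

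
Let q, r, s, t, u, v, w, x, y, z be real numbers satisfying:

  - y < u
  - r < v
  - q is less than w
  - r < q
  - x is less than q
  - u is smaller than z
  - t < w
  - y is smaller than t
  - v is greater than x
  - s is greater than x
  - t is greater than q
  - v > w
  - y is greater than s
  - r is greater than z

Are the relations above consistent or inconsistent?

Every relation is compatible with x < s < y < u < z < r < q < t < w < v; the set is consistent.

consistent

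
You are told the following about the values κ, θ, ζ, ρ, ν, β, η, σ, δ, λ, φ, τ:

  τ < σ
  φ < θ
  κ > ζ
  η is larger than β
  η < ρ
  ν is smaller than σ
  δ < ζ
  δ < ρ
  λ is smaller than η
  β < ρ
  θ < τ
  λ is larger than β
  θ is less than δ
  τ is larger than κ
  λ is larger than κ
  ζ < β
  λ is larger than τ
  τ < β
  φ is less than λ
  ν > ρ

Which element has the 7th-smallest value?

β

The consecutive relations fix a unique order: φ < θ < δ < ζ < κ < τ < β < λ < η < ρ < ν < σ.
The 7th smallest is β.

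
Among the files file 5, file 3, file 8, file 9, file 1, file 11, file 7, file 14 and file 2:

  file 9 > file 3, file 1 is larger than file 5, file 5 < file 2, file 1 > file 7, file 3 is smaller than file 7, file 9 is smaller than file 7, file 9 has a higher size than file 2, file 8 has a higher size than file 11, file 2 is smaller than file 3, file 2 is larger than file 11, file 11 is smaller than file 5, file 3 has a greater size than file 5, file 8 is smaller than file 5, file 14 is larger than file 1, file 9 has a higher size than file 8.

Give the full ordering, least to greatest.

file 11 < file 8 < file 5 < file 2 < file 3 < file 9 < file 7 < file 1 < file 14

The consecutive links are each given: file 11 < file 8; file 8 < file 5; file 5 < file 2; file 2 < file 3; file 3 < file 9; file 9 < file 7; file 7 < file 1; file 1 < file 14.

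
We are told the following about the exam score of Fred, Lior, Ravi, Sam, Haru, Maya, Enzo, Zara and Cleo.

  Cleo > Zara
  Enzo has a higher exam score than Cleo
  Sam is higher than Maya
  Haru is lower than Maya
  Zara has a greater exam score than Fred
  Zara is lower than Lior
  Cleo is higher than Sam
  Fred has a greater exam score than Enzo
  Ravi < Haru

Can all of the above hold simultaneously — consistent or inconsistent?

Chaining the given relations yields Cleo < Enzo < Fred < Zara, so Cleo < Zara. But one relation states Zara < Cleo. These cannot both hold.

inconsistent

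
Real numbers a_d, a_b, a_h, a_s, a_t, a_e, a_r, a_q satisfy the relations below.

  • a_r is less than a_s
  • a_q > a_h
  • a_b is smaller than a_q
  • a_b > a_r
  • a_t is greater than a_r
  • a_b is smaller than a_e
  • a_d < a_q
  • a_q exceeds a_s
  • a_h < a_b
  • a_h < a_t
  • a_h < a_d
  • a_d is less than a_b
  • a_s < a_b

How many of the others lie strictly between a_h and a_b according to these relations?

1

The relations place a_h below a_b. An element lies strictly between them when it is forced above a_h and also forced below a_b.
Above a_h: {a_d, a_e, a_q, a_t}. Below a_b: {a_d, a_r, a_s}.
Intersection: {a_d} — 1.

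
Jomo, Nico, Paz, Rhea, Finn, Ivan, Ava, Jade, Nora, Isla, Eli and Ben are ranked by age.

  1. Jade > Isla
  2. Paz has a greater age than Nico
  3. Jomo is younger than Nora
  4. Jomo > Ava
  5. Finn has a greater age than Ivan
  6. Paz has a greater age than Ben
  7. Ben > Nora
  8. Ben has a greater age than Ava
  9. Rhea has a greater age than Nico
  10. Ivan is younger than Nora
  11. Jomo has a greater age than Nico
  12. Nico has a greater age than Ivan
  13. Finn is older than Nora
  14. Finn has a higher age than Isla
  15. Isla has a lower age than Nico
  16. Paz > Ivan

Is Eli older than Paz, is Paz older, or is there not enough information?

undetermined

Following every chain through Eli: nothing is chained to Eli.
Paz is not reached, and no chain runs the other way from Paz to Eli.
So the given relations leave the order of Eli and Paz undetermined.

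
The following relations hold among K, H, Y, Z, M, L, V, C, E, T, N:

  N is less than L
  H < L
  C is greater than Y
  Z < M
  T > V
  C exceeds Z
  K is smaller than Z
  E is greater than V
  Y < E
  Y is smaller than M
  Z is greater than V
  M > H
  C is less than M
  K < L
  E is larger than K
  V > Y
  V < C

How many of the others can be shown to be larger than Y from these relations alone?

6

The elements the relations force above Y are V, T, Z, C, E, M — no chain reaches any other.
That is 6.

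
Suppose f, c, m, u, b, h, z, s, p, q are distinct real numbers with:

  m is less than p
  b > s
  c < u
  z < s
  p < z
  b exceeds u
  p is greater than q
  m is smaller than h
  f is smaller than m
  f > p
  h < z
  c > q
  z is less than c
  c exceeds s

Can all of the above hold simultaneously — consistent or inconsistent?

Chaining the given relations yields p < f < m, so p < m. But one relation states m < p. These cannot both hold.

inconsistent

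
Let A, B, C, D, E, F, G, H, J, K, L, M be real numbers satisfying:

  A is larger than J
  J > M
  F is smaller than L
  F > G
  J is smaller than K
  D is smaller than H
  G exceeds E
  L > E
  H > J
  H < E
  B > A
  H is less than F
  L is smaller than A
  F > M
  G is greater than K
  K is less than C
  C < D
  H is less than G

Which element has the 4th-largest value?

F

The consecutive relations fix a unique order: M < J < K < C < D < H < E < G < F < L < A < B.
Counting 4 from the largest end gives F.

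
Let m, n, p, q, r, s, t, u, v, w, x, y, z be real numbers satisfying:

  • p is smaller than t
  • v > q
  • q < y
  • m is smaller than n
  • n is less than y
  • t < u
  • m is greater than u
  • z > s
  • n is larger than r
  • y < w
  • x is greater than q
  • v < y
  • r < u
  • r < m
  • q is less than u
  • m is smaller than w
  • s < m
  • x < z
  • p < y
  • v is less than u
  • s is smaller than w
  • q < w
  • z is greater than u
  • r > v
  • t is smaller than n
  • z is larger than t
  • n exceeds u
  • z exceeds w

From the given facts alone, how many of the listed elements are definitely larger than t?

Directly above t: u, n, z.
One step further: m, y (5 so far).
One step further: w (6 so far).
Nothing else is reachable above t; 6 in all.

6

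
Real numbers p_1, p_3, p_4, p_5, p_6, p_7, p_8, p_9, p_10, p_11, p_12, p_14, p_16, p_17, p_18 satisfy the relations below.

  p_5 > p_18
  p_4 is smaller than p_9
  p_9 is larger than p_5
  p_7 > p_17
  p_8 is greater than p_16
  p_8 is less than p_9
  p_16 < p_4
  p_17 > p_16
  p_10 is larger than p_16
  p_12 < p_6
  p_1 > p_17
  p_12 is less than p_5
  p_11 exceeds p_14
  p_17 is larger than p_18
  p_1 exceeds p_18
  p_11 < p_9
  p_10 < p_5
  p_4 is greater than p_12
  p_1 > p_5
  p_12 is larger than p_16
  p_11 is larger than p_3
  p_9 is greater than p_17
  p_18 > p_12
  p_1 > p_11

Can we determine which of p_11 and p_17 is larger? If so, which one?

undetermined

Following every chain through p_17: above p_17 we get p_1, p_7, p_9; below p_17 we get p_16, p_12, p_18.
p_11 is not reached, and no chain runs the other way from p_11 to p_17.
So the given relations leave the order of p_17 and p_11 undetermined.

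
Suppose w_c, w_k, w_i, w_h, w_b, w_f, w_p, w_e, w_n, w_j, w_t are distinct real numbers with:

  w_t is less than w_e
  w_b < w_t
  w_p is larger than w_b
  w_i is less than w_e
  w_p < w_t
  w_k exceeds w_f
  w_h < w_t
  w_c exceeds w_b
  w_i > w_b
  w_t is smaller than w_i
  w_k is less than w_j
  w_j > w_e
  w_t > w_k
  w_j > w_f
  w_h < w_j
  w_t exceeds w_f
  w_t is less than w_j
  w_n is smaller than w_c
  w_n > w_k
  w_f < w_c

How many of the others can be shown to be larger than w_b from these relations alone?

Directly above w_b: w_p, w_t, w_i, w_c.
One step further: w_e, w_j (6 so far).
Nothing else is reachable above w_b; 6 in all.

6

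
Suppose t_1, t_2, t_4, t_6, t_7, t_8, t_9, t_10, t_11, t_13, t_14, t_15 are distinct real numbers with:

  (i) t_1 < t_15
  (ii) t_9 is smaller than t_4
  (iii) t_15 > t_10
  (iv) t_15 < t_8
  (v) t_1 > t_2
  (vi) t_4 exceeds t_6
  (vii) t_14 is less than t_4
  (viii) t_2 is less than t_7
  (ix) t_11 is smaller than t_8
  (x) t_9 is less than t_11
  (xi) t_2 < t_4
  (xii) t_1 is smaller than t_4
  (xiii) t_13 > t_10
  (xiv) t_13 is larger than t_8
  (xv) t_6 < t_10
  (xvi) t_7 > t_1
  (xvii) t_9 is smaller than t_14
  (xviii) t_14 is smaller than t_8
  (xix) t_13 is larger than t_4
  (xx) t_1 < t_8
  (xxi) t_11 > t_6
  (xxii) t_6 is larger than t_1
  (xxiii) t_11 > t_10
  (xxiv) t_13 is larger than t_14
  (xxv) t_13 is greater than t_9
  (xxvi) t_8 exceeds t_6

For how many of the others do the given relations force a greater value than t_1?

The elements the relations force above t_1 are t_6, t_10, t_15, t_11, t_4, t_8, t_13, t_7 — no chain reaches any other.
That is 8.

8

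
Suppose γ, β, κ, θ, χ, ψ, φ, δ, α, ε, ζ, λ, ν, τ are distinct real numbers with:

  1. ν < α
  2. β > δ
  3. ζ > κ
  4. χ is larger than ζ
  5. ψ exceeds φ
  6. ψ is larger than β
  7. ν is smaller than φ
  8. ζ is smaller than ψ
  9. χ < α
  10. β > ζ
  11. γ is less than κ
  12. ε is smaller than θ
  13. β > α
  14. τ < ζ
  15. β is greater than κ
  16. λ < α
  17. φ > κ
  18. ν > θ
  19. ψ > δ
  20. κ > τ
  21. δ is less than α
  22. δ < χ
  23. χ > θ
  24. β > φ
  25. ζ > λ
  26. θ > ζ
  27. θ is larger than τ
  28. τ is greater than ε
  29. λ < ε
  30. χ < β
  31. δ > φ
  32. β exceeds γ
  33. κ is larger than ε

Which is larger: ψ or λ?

ψ

Chaining the given relations: λ < ε < τ < κ < ζ < θ < ν < φ < δ < χ < α < β < ψ.
So λ < ψ; ψ is the larger of the two.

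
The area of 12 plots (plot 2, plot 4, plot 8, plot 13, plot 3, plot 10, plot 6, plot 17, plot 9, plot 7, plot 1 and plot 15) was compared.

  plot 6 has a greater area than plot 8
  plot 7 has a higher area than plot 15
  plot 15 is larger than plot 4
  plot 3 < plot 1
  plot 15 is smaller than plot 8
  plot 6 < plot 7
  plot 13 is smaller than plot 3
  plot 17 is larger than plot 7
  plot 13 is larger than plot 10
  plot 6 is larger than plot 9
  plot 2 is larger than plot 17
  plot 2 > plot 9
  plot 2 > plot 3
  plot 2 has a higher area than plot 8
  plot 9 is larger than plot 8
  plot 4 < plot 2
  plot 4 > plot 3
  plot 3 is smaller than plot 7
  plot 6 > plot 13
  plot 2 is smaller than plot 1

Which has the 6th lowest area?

plot 8

The consecutive relations fix a unique order: plot 10 < plot 13 < plot 3 < plot 4 < plot 15 < plot 8 < plot 9 < plot 6 < plot 7 < plot 17 < plot 2 < plot 1.
The 6th smallest is plot 8.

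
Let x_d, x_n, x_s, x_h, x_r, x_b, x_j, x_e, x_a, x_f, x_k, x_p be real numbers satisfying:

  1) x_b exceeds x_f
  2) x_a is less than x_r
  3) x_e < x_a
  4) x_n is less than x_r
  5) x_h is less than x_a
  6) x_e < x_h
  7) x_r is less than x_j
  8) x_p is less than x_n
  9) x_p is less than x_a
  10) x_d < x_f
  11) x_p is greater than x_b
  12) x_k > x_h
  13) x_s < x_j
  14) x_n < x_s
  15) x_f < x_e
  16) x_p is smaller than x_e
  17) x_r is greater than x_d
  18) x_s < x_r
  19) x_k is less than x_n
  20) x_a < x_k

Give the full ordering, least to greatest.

x_d < x_f < x_b < x_p < x_e < x_h < x_a < x_k < x_n < x_s < x_r < x_j

Each adjacent pair is fixed by a given relation: x_d < x_f; x_f < x_b; x_b < x_p; x_p < x_e; x_e < x_h; x_h < x_a; x_a < x_k; x_k < x_n; x_n < x_s; x_s < x_r; x_r < x_j. Chaining them end to end gives the full order.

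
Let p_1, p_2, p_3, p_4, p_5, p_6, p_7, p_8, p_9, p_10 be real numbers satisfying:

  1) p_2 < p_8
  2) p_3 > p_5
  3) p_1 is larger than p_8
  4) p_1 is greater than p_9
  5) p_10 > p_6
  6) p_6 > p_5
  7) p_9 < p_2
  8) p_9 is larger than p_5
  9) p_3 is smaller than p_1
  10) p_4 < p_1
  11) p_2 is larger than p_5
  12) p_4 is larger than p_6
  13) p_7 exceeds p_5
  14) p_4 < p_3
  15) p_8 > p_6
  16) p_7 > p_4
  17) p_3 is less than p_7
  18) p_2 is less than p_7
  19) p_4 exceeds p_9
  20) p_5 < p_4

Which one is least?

Chaining upward from p_5: directly above it, p_6, p_9, p_4, p_2, p_3, p_7; then p_10, p_8, p_1.
That covers every other element, and nothing is given below p_5, so p_5 is the least.

p_5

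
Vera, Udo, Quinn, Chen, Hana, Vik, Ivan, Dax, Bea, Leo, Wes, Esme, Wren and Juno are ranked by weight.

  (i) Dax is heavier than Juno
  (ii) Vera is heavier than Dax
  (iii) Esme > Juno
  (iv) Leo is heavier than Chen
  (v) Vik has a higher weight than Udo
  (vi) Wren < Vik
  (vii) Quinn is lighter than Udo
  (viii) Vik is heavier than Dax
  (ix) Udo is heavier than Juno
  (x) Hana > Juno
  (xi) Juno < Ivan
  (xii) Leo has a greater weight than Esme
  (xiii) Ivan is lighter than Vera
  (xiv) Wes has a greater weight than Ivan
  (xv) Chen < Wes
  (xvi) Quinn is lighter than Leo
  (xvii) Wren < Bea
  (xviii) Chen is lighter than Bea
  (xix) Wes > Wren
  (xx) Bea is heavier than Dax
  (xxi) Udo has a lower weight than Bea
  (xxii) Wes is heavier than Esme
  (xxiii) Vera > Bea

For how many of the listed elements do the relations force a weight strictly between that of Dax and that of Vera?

1

The relations place Dax below Vera. An element lies strictly between them when it is forced above Dax and also forced below Vera.
Above Dax: {Bea, Vik}. Below Vera: {Wren, Quinn, Juno, Udo, Ivan, Chen, Bea}.
Intersection: {Bea} — 1.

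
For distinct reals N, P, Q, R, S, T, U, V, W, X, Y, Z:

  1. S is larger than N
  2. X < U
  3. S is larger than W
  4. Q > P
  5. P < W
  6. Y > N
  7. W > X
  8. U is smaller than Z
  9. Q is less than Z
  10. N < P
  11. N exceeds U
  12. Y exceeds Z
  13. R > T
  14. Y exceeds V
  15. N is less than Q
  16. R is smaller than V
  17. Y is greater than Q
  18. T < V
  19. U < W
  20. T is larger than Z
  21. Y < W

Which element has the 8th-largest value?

Piecing the relations together gives one ordering: X < U < N < P < Q < Z < T < R < V < Y < W < S.
Counting 8 from the largest end gives Q.

Q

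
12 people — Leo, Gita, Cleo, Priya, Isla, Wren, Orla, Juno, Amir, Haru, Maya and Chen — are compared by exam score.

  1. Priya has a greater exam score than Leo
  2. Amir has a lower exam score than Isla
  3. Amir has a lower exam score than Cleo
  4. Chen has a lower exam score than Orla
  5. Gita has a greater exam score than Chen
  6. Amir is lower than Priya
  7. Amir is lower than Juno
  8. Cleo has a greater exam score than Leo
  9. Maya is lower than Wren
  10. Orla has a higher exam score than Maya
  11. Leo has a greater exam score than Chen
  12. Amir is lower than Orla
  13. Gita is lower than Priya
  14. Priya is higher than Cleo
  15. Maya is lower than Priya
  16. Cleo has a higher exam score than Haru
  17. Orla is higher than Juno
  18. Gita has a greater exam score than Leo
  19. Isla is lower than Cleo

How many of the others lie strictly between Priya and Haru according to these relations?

1

The relations place Haru below Priya. An element lies strictly between them when it is forced above Haru and also forced below Priya.
Above Haru: {Cleo}. Below Priya: {Amir, Chen, Leo, Maya, Gita, Isla, Cleo}.
Intersection: {Cleo} — 1.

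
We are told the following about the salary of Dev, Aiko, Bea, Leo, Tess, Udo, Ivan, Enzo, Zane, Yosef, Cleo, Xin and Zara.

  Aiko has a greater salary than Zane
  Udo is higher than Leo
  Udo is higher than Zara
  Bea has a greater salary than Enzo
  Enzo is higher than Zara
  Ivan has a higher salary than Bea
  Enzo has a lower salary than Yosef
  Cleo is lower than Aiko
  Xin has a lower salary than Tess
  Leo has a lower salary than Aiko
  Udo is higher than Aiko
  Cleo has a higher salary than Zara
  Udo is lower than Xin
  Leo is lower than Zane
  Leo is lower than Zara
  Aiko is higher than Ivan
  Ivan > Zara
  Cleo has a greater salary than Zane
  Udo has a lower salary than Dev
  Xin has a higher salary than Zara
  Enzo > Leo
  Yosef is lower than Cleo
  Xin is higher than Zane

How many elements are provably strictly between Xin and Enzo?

Chaining upward from Enzo reaches: Bea, Yosef, Ivan, Cleo, Aiko, Udo, Tess, Dev.
Chaining downward from Xin reaches: Leo, Zara, Zane, Bea, Yosef, Ivan, Cleo, Aiko, Udo.
Strictly between Enzo and Xin are those in both lists: Bea, Yosef, Ivan, Cleo, Aiko, Udo — 6 elements.

6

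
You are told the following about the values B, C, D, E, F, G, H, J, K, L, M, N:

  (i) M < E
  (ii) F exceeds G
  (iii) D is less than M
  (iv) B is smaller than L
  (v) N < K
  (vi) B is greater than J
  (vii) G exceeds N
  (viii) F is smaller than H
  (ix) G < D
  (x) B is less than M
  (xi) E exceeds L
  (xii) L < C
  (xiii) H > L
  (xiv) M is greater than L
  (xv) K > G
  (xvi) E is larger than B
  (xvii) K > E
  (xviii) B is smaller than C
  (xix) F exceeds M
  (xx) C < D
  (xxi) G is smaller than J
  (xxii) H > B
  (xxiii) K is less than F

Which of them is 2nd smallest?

G

The consecutive relations fix a unique order: N < G < J < B < L < C < D < M < E < K < F < H.
Counting 2 from the smallest end gives G.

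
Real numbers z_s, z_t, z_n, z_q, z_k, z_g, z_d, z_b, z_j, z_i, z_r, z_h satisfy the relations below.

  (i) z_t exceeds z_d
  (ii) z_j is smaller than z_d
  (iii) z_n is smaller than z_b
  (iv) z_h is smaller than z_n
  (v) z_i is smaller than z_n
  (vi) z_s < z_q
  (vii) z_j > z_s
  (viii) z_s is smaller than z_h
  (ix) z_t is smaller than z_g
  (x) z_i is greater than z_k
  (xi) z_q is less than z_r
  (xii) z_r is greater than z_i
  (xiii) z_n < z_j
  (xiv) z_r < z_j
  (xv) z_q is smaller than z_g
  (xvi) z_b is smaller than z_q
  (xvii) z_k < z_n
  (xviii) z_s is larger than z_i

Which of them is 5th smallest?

z_n

Piecing the relations together gives one ordering: z_k < z_i < z_s < z_h < z_n < z_b < z_q < z_r < z_j < z_d < z_t < z_g.
The 5th smallest is z_n.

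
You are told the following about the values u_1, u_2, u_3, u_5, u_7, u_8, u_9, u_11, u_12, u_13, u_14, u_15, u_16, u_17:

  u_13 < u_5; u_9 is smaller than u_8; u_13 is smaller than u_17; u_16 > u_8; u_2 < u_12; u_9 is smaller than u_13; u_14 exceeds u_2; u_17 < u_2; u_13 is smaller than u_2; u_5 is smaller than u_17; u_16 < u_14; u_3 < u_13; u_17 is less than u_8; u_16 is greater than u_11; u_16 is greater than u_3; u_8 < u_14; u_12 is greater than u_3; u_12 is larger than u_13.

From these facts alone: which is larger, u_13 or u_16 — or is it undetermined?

Link the given pairs in sequence: u_13 < u_5; u_5 < u_17; u_17 < u_8; u_8 < u_16.
Together: u_13 < u_5 < u_17 < u_8 < u_16.
So u_16 is larger.

u_16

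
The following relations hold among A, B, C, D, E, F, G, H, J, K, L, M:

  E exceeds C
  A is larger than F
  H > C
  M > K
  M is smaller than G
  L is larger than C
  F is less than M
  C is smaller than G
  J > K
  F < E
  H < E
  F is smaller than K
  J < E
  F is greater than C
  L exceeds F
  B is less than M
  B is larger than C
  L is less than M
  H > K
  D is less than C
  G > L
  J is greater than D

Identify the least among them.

C is not least since D < C; F is not least since C < F; B is not least since C < B; K is not least since F < K; L is not least since F < L; M is not least since K < M; H is not least since K < H; J is not least since D < J; E is not least since J < E; A is not least since F < A; G is not least since M < G.
Only D has nothing below it, so D is the least.

D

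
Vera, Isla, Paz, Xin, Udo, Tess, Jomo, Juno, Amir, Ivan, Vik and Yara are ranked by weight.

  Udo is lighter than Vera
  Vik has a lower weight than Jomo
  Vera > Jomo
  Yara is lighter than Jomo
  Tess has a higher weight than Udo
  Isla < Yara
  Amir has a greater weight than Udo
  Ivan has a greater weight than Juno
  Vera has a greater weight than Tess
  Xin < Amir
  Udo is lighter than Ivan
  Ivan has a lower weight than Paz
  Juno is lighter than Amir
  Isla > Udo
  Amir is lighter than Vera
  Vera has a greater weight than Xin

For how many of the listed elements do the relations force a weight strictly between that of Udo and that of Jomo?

2

Chaining upward from Udo reaches: Tess, Isla, Yara, Amir, Vera, Ivan, Paz.
Chaining downward from Jomo reaches: Isla, Yara, Vik.
Strictly between Udo and Jomo are those in both lists: Isla, Yara — 2 elements.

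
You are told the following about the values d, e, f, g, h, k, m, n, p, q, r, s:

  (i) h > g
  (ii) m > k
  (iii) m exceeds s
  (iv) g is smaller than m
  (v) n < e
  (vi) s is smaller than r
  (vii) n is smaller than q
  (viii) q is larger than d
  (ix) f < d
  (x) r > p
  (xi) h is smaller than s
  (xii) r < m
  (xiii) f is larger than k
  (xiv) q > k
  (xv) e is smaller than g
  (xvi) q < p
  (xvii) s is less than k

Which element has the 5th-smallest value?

The consecutive relations fix a unique order: n < e < g < h < s < k < f < d < q < p < r < m.
Counting 5 from the smallest end gives s.

s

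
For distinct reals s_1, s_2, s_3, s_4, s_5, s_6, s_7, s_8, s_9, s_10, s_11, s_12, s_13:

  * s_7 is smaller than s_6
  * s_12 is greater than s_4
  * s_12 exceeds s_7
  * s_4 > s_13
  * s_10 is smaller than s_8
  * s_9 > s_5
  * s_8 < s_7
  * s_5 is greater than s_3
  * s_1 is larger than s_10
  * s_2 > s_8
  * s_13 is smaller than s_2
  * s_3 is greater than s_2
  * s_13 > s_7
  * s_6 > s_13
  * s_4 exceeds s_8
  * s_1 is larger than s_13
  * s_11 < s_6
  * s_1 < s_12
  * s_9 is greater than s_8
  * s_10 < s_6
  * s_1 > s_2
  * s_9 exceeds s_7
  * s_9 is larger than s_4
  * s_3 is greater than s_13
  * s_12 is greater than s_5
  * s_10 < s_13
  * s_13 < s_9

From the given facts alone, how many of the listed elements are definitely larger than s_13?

Directly above s_13: s_4, s_2, s_3, s_1, s_9, s_6.
One step further: s_5, s_12 (8 so far).
No other element is forced above s_13 by the given relations, so the count is 8.

8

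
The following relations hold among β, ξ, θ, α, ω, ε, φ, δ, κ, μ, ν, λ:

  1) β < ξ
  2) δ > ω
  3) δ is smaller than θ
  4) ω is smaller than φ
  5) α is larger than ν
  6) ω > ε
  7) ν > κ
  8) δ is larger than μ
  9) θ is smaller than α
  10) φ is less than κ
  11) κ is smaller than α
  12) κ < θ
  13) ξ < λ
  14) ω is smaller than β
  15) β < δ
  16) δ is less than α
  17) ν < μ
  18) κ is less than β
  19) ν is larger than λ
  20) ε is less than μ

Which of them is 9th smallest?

μ

The consecutive relations fix a unique order: ε < ω < φ < κ < β < ξ < λ < ν < μ < δ < θ < α.
Counting 9 from the smallest end gives μ.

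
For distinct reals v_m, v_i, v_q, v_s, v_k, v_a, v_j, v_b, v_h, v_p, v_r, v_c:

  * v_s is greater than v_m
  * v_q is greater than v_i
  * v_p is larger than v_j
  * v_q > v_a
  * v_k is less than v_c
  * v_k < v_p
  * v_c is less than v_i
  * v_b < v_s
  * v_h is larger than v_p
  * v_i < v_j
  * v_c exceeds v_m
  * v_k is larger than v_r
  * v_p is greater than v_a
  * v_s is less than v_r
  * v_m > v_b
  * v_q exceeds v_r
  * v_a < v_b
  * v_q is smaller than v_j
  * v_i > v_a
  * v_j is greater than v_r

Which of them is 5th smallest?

v_r

Piecing the relations together gives one ordering: v_a < v_b < v_m < v_s < v_r < v_k < v_c < v_i < v_q < v_j < v_p < v_h.
Counting 5 from the smallest end gives v_r.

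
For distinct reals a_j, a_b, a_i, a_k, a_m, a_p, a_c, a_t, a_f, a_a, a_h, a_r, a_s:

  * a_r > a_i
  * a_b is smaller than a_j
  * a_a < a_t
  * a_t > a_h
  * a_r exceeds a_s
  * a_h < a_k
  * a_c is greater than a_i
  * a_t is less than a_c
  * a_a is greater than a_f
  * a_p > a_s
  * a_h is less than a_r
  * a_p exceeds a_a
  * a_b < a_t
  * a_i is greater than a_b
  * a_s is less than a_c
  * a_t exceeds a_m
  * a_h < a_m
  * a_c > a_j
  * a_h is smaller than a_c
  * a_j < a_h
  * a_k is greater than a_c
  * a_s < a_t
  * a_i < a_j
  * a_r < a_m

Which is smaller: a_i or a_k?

a_i < a_j and a_j < a_h give a_i < a_h.
Then a_h < a_r extends the chain to a_r.
Then a_r < a_m extends the chain to a_m.
Then a_m < a_t extends the chain to a_t.
Then a_t < a_c extends the chain to a_c.
Then a_c < a_k extends the chain to a_k.
So a_i < a_k; a_i is the smaller of the two.

a_i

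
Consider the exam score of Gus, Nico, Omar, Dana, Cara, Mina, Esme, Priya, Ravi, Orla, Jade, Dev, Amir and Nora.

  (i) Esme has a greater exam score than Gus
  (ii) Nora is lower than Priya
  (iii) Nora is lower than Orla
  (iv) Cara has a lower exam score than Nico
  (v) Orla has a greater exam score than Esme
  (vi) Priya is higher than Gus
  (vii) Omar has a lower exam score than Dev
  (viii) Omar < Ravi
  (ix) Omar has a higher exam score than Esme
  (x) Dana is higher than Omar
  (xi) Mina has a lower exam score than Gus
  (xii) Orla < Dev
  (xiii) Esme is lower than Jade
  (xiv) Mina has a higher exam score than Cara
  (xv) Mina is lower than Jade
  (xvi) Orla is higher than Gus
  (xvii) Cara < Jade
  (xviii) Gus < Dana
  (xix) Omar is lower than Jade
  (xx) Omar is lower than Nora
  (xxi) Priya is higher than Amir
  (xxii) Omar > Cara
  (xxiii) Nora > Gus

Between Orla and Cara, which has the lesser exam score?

Cara

The relevant relations are Cara < Mina; Mina < Gus; Gus < Esme; Esme < Omar; Omar < Nora; Nora < Orla.
Chaining these gives Cara < Mina < Gus < Esme < Omar < Nora < Orla.
So Cara < Orla; Cara is the lower of the two.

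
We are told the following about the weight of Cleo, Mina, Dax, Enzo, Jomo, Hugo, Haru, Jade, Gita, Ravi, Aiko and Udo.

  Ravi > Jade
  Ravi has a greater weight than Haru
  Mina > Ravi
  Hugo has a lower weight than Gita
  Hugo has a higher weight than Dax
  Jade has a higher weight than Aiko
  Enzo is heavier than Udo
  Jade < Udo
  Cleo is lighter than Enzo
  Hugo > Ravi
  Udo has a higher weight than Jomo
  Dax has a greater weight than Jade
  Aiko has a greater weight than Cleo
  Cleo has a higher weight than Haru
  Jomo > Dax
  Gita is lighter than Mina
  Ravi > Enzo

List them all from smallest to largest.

Haru < Cleo < Aiko < Jade < Dax < Jomo < Udo < Enzo < Ravi < Hugo < Gita < Mina

Each adjacent pair is fixed by a given relation: Haru < Cleo; Cleo < Aiko; Aiko < Jade; Jade < Dax; Dax < Jomo; Jomo < Udo; Udo < Enzo; Enzo < Ravi; Ravi < Hugo; Hugo < Gita; Gita < Mina. Chaining them end to end gives the full order.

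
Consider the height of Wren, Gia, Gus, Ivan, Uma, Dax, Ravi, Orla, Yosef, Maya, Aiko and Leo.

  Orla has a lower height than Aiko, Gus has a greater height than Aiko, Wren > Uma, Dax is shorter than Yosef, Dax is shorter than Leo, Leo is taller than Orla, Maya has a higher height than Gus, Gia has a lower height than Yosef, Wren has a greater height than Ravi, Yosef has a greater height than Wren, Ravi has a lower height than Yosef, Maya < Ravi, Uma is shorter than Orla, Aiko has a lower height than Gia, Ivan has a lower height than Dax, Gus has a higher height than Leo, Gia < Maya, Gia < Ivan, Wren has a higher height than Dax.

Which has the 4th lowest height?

The consecutive relations fix a unique order: Uma < Orla < Aiko < Gia < Ivan < Dax < Leo < Gus < Maya < Ravi < Wren < Yosef.
The 4th smallest is Gia.

Gia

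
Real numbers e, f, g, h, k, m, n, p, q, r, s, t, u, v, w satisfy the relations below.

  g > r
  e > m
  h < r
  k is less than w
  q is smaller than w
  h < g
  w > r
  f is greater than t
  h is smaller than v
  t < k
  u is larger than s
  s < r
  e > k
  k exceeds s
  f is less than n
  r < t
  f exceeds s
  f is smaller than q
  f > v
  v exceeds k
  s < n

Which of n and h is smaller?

h

Following the relations from h: h < r < t < k < v < f < n.
So h < n; h is the smaller of the two.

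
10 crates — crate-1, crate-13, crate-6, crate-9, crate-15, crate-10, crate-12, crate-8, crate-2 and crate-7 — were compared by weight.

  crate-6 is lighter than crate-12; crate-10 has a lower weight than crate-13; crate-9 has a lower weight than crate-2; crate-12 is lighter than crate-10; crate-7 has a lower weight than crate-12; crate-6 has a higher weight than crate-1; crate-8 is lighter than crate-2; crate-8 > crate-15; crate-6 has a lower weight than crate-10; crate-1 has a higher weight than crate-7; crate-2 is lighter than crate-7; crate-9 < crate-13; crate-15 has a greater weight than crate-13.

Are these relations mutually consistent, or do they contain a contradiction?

Chaining the given relations yields crate-13 < crate-15 < crate-8 < crate-2 < crate-7 < crate-1 < crate-6 < crate-12 < crate-10, so crate-13 < crate-10. But one relation states crate-10 < crate-13. These cannot both hold.

inconsistent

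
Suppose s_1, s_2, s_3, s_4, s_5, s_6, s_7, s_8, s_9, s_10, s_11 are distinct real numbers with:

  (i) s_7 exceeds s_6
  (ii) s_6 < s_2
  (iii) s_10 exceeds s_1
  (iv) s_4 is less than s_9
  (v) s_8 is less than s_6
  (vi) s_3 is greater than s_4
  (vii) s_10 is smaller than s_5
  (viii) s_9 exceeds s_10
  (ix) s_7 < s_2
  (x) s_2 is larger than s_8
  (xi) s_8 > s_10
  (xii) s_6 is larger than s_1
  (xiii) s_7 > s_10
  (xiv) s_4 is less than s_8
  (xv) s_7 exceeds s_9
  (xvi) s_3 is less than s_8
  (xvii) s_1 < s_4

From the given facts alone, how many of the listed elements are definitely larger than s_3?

From s_3 the given relations immediately reach s_8.
From those, s_6, s_2 — 3 in total.
From those, s_7 — 4 in total.
Nothing else is reachable above s_3; 4 in all.

4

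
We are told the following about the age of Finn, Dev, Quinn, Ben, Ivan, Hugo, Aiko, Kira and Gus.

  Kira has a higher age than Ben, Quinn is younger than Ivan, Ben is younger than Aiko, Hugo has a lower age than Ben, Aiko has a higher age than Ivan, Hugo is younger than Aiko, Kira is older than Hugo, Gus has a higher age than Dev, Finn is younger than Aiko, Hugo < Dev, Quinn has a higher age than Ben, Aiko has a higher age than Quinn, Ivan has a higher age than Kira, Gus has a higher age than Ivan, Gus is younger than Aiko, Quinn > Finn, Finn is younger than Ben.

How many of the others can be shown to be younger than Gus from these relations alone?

From Gus the given relations immediately reach Dev, Ivan.
From those, Hugo, Kira, Quinn — 5 in total.
From those, Finn, Ben — 7 in total.
Nothing else is reachable below Gus; 7 in all.

7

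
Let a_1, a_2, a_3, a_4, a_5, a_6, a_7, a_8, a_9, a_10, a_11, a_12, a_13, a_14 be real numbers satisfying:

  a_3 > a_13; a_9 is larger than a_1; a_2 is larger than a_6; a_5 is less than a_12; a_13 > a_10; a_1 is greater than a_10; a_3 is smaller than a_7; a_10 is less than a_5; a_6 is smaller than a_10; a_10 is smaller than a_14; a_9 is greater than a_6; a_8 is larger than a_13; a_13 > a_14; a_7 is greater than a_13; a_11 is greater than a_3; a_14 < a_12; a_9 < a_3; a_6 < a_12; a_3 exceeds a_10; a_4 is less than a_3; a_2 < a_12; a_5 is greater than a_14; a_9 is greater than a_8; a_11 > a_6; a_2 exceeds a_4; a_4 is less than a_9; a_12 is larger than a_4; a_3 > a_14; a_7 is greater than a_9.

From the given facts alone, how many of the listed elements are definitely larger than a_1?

4

Directly above a_1: a_9.
One step further: a_3, a_7 (3 so far).
One step further: a_11 (4 so far).
Nothing else is reachable above a_1; 4 in all.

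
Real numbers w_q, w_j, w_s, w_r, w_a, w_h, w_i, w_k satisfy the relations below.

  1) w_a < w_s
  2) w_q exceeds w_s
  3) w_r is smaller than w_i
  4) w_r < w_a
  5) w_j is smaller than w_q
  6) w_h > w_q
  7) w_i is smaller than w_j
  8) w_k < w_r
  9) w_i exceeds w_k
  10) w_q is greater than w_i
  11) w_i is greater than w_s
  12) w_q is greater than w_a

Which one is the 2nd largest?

Piecing the relations together gives one ordering: w_k < w_r < w_a < w_s < w_i < w_j < w_q < w_h.
Counting 2 from the largest end gives w_q.

w_q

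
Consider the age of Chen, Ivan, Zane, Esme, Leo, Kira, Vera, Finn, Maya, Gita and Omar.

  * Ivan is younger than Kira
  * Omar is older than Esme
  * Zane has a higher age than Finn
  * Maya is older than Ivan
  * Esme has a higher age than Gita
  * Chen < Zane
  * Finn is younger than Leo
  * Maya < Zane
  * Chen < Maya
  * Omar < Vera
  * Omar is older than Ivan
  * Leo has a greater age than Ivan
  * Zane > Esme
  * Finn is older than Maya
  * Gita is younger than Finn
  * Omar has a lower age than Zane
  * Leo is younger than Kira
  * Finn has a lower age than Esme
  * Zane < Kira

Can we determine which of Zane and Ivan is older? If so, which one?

Zane

The relevant relations are Ivan < Maya; Maya < Finn; Finn < Esme; Esme < Omar; Omar < Zane.
Chaining these gives Ivan < Maya < Finn < Esme < Omar < Zane.
So Zane is older.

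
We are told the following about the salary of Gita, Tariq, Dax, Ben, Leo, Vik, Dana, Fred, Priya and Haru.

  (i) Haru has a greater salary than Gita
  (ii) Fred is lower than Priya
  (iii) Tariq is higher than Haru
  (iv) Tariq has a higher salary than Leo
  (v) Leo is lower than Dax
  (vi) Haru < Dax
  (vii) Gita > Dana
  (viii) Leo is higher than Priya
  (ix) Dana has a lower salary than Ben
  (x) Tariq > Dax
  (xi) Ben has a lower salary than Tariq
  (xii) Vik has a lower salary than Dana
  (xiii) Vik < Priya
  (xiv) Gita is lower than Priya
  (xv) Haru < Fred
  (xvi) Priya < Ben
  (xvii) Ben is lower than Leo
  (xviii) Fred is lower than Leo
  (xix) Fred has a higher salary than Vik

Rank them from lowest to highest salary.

Vik < Dana < Gita < Haru < Fred < Priya < Ben < Leo < Dax < Tariq

Each adjacent pair is fixed by a given relation: Vik < Dana; Dana < Gita; Gita < Haru; Haru < Fred; Fred < Priya; Priya < Ben; Ben < Leo; Leo < Dax; Dax < Tariq. Chaining them end to end gives the full order.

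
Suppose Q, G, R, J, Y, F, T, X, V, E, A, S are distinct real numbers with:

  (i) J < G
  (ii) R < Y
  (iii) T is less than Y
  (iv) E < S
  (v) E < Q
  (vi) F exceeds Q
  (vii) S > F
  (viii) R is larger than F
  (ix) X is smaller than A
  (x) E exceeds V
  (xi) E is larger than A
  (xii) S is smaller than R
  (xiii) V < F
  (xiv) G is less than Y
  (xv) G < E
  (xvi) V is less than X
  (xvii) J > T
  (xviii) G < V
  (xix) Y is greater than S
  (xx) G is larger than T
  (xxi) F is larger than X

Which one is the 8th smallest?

Piecing the relations together gives one ordering: T < J < G < V < X < A < E < Q < F < S < R < Y.
The 8th smallest is Q.

Q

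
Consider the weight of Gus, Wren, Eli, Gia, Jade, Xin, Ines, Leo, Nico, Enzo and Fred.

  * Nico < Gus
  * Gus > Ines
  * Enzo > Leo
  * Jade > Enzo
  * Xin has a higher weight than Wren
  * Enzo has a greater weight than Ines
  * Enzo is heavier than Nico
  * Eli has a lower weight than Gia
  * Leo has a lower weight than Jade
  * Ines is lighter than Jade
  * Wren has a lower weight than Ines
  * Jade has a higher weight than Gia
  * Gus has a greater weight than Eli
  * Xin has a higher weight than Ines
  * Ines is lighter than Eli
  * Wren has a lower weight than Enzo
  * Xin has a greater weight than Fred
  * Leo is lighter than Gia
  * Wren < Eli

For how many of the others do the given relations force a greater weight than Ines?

6

The elements the relations force above Ines are Eli, Enzo, Gus, Gia, Xin, Jade — no chain reaches any other.
That is 6.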